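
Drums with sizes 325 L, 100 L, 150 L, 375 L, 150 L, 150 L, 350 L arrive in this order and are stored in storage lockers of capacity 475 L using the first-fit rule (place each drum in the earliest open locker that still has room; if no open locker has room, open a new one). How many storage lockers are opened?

  325 → locker 1 (new)  [load 325/475]
  100 → locker 1  [load 425/475]
  150 → locker 2 (new)  [load 150/475]
  375 → locker 3 (new)  [load 375/475]
  150 → locker 2  [load 300/475]
  150 → locker 2  [load 450/475]
  350 → locker 4 (new)  [load 350/475]
4 storage lockers opened.

4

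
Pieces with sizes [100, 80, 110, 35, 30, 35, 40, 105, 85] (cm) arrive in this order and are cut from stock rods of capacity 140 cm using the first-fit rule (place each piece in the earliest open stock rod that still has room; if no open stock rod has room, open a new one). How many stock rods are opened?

6

  100 → stock rod 1 (new)  [load 100/140]
  80 → stock rod 2 (new)  [load 80/140]
  110 → stock rod 3 (new)  [load 110/140]
  35 → stock rod 1  [load 135/140]
  30 → stock rod 2  [load 110/140]
  35 → stock rod 4 (new)  [load 35/140]
  40 → stock rod 4  [load 75/140]
  105 → stock rod 5 (new)  [load 105/140]
  85 → stock rod 6 (new)  [load 85/140]
6 stock rods opened.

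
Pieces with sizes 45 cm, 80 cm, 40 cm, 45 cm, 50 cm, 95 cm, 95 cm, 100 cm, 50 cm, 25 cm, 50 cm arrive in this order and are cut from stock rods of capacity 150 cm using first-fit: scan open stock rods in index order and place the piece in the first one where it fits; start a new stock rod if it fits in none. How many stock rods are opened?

  45 → stock rod 1 (new)  [load 45/150]
  80 → stock rod 1  [load 125/150]
  40 → stock rod 2 (new)  [load 40/150]
  45 → stock rod 2  [load 85/150]
  50 → stock rod 2  [load 135/150]
  95 → stock rod 3 (new)  [load 95/150]
  95 → stock rod 4 (new)  [load 95/150]
  100 → stock rod 5 (new)  [load 100/150]
  50 → stock rod 3  [load 145/150]
  25 → stock rod 1  [load 150/150]
  50 → stock rod 4  [load 145/150]
5 stock rods opened.

5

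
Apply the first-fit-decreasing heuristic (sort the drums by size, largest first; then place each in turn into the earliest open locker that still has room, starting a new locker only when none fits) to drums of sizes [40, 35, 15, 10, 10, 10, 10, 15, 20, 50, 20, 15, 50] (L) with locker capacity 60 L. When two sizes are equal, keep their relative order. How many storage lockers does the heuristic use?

Sorted descending: 50, 50, 40, 35, 20, 20, 15, 15, 15, 10, 10, 10, 10.
  50 → locker 1 (new)  [load 50/60]
  50 → locker 2 (new)  [load 50/60]
  40 → locker 3 (new)  [load 40/60]
  35 → locker 4 (new)  [load 35/60]
  20 → locker 3  [load 60/60]
  20 → locker 4  [load 55/60]
  15 → locker 5 (new)  [load 15/60]
  15 → locker 5  [load 30/60]
  15 → locker 5  [load 45/60]
  10 → locker 1  [load 60/60]
  10 → locker 2  [load 60/60]
  10 → locker 5  [load 55/60]
  10 → locker 6 (new)  [load 10/60]
6 storage lockers opened.

6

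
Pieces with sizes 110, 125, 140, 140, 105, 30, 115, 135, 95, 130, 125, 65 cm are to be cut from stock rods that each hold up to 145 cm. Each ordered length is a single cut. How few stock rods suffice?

11

Total = 140 + 140 + 135 + 130 + 125 + 125 + 115 + 110 + 105 + 95 + 65 + 30 = 1315 cm.
Lower bound: ⌈1315/145⌉ = 10 stock rods.
A packing using 11 stock rods:
  stock rod 1: 140 = 140
  stock rod 2: 140 = 140
  stock rod 3: 135 = 135
  stock rod 4: 130 = 130
  stock rod 5: 125 = 125
  stock rod 6: 125 = 125
  stock rod 7: 115 + 30 = 145
  stock rod 8: 110 = 110
  stock rod 9: 105 = 105
  stock rod 10: 95 = 95
  stock rod 11: 65 = 65
No arrangement into 10 stock rods stays within capacity, so 11 is optimal.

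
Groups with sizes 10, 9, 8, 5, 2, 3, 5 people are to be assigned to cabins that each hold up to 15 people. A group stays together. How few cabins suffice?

Total = 10 + 9 + 8 + 5 + 5 + 3 + 2 = 42 people.
Lower bound: ⌈42/15⌉ = 3 cabins.
A packing using 3 cabins:
  cabin 1: 10 + 5 = 15
  cabin 2: 9 + 5 = 14
  cabin 3: 8 + 3 + 2 = 13
This matches the lower bound, so 3 is optimal.

3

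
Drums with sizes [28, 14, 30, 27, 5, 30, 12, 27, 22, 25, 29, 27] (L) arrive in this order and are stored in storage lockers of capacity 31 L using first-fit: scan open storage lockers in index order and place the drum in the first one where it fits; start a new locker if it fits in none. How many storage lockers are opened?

  28 → locker 1 (new)  [load 28/31]
  14 → locker 2 (new)  [load 14/31]
  30 → locker 3 (new)  [load 30/31]
  27 → locker 4 (new)  [load 27/31]
  5 → locker 2  [load 19/31]
  30 → locker 5 (new)  [load 30/31]
  12 → locker 2  [load 31/31]
  27 → locker 6 (new)  [load 27/31]
  22 → locker 7 (new)  [load 22/31]
  25 → locker 8 (new)  [load 25/31]
  29 → locker 9 (new)  [load 29/31]
  27 → locker 10 (new)  [load 27/31]
10 storage lockers opened.

10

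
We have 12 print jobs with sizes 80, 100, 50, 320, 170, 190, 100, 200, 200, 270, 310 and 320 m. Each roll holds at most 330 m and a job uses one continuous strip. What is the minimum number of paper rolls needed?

Total = 320 + 320 + 310 + 270 + 200 + 200 + 190 + 170 + 100 + 100 + 80 + 50 = 2310 m.
Lower bound: ⌈2310/330⌉ = 7 paper rolls.
Also, 8 print jobs each exceed 165 m, and no two of those can share a roll, so at least 8 paper rolls are needed.
A packing using 8 paper rolls:
  roll 1: 320 = 320
  roll 2: 320 = 320
  roll 3: 310 = 310
  roll 4: 270 + 50 = 320
  roll 5: 200 + 100 = 300
  roll 6: 200 + 100 = 300
  roll 7: 190 + 80 = 270
  roll 8: 170 = 170
This matches the lower bound, so 8 is optimal.

8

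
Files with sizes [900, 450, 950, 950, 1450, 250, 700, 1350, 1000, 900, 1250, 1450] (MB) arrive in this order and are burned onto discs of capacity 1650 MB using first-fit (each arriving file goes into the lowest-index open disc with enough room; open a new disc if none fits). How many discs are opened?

  900 → disc 1 (new)  [load 900/1650]
  450 → disc 1  [load 1350/1650]
  950 → disc 2 (new)  [load 950/1650]
  950 → disc 3 (new)  [load 950/1650]
  1450 → disc 4 (new)  [load 1450/1650]
  250 → disc 1  [load 1600/1650]
  700 → disc 2  [load 1650/1650]
  1350 → disc 5 (new)  [load 1350/1650]
  1000 → disc 6 (new)  [load 1000/1650]
  900 → disc 7 (new)  [load 900/1650]
  1250 → disc 8 (new)  [load 1250/1650]
  1450 → disc 9 (new)  [load 1450/1650]
9 discs opened.

9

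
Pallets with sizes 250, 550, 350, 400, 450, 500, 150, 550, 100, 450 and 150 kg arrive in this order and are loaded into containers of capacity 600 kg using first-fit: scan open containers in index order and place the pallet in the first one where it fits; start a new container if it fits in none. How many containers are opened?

7

  250 → container 1 (new)  [load 250/600]
  550 → container 2 (new)  [load 550/600]
  350 → container 1  [load 600/600]
  400 → container 3 (new)  [load 400/600]
  450 → container 4 (new)  [load 450/600]
  500 → container 5 (new)  [load 500/600]
  150 → container 3  [load 550/600]
  550 → container 6 (new)  [load 550/600]
  100 → container 4  [load 550/600]
  450 → container 7 (new)  [load 450/600]
  150 → container 7  [load 600/600]
7 containers opened.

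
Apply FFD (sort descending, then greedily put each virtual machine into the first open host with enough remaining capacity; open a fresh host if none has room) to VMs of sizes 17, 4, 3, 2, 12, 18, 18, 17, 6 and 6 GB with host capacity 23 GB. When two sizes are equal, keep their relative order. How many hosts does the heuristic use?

5

Sorted descending: 18, 18, 17, 17, 12, 6, 6, 4, 3, 2.
  18 → host 1 (new)  [load 18/23]
  18 → host 2 (new)  [load 18/23]
  17 → host 3 (new)  [load 17/23]
  17 → host 4 (new)  [load 17/23]
  12 → host 5 (new)  [load 12/23]
  6 → host 3  [load 23/23]
  6 → host 4  [load 23/23]
  4 → host 1  [load 22/23]
  3 → host 2  [load 21/23]
  2 → host 2  [load 23/23]
5 hosts opened.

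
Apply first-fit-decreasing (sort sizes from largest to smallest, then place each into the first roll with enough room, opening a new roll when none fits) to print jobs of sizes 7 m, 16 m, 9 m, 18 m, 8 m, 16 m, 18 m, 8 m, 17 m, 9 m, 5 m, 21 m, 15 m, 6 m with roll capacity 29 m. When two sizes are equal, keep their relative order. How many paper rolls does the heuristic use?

7

Sorted descending: 21, 18, 18, 17, 16, 16, 15, 9, 9, 8, 8, 7, 6, 5.
  21 → roll 1 (new)  [load 21/29]
  18 → roll 2 (new)  [load 18/29]
  18 → roll 3 (new)  [load 18/29]
  17 → roll 4 (new)  [load 17/29]
  16 → roll 5 (new)  [load 16/29]
  16 → roll 6 (new)  [load 16/29]
  15 → roll 7 (new)  [load 15/29]
  9 → roll 2  [load 27/29]
  9 → roll 3  [load 27/29]
  8 → roll 1  [load 29/29]
  8 → roll 4  [load 25/29]
  7 → roll 5  [load 23/29]
  6 → roll 5  [load 29/29]
  5 → roll 6  [load 21/29]
7 paper rolls opened.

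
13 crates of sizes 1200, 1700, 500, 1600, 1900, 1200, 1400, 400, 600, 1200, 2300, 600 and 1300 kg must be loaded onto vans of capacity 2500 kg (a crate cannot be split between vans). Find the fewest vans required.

7

Total = 2300 + 1900 + 1700 + 1600 + 1400 + 1300 + 1200 + 1200 + 1200 + 600 + 600 + 500 + 400 = 15900 kg.
Lower bound: ⌈15900/2500⌉ = 7 vans.
A packing using 7 vans:
  van 1: 2300 = 2300
  van 2: 1900 + 600 = 2500
  van 3: 1700 + 600 = 2300
  van 4: 1600 + 500 + 400 = 2500
  van 5: 1400 = 1400
  van 6: 1300 + 1200 = 2500
  van 7: 1200 + 1200 = 2400
This matches the lower bound, so 7 is optimal.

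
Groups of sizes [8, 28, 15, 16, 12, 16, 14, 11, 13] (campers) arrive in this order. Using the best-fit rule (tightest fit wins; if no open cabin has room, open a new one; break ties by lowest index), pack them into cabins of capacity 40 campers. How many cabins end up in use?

4

  8 → cabin 1 (new)  [load 8/40]
  28 → cabin 1  [load 36/40]
  15 → cabin 2 (new)  [load 15/40]
  16 → cabin 2  [load 31/40]
  12 → cabin 3 (new)  [load 12/40]
  16 → cabin 3  [load 28/40]
  14 → cabin 4 (new)  [load 14/40]
  11 → cabin 3  [load 39/40]
  13 → cabin 4  [load 27/40]
4 cabins opened.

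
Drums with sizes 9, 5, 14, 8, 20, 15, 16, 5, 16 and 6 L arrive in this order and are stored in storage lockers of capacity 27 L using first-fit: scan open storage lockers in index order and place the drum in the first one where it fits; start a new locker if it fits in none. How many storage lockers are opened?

6

  9 → locker 1 (new)  [load 9/27]
  5 → locker 1  [load 14/27]
  14 → locker 2 (new)  [load 14/27]
  8 → locker 1  [load 22/27]
  20 → locker 3 (new)  [load 20/27]
  15 → locker 4 (new)  [load 15/27]
  16 → locker 5 (new)  [load 16/27]
  5 → locker 1  [load 27/27]
  16 → locker 6 (new)  [load 16/27]
  6 → locker 2  [load 20/27]
6 storage lockers opened.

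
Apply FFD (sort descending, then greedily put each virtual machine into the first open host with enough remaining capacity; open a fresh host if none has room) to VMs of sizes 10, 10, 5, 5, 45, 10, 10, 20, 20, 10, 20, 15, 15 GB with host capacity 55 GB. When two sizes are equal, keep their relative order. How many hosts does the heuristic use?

Sorted descending: 45, 20, 20, 20, 15, 15, 10, 10, 10, 10, 10, 5, 5.
  45 → host 1 (new)  [load 45/55]
  20 → host 2 (new)  [load 20/55]
  20 → host 2  [load 40/55]
  20 → host 3 (new)  [load 20/55]
  15 → host 2  [load 55/55]
  15 → host 3  [load 35/55]
  10 → host 1  [load 55/55]
  10 → host 3  [load 45/55]
  10 → host 3  [load 55/55]
  10 → host 4 (new)  [load 10/55]
  10 → host 4  [load 20/55]
  5 → host 4  [load 25/55]
  5 → host 4  [load 30/55]
4 hosts opened.

4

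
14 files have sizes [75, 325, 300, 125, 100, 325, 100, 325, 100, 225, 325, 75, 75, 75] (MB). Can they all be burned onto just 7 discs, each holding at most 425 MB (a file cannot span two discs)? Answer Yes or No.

A valid assignment using 7 discs:
  disc 1: 325 + 100 = 425
  disc 2: 325 + 100 = 425
  disc 3: 325 + 100 = 425
  disc 4: 325 + 75 = 400
  disc 5: 300 + 125 = 425
  disc 6: 225 + 75 + 75 = 375
  disc 7: 75 = 75
Every load is within 425 MB, so 7 discs suffice.

Yes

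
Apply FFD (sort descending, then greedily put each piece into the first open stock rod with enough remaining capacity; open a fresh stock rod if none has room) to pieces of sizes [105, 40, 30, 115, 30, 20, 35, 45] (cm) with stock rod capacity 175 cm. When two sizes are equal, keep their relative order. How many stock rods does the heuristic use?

3

Sorted descending: 115, 105, 45, 40, 35, 30, 30, 20.
  115 → stock rod 1 (new)  [load 115/175]
  105 → stock rod 2 (new)  [load 105/175]
  45 → stock rod 1  [load 160/175]
  40 → stock rod 2  [load 145/175]
  35 → stock rod 3 (new)  [load 35/175]
  30 → stock rod 2  [load 175/175]
  30 → stock rod 3  [load 65/175]
  20 → stock rod 3  [load 85/175]
3 stock rods opened.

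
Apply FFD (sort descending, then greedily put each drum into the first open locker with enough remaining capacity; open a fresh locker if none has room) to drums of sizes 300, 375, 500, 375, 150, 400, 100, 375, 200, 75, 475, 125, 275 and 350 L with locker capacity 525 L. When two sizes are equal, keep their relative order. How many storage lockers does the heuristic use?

9

Sorted descending: 500, 475, 400, 375, 375, 375, 350, 300, 275, 200, 150, 125, 100, 75.
  500 → locker 1 (new)  [load 500/525]
  475 → locker 2 (new)  [load 475/525]
  400 → locker 3 (new)  [load 400/525]
  375 → locker 4 (new)  [load 375/525]
  375 → locker 5 (new)  [load 375/525]
  375 → locker 6 (new)  [load 375/525]
  350 → locker 7 (new)  [load 350/525]
  300 → locker 8 (new)  [load 300/525]
  275 → locker 9 (new)  [load 275/525]
  200 → locker 8  [load 500/525]
  150 → locker 4  [load 525/525]
  125 → locker 3  [load 525/525]
  100 → locker 5  [load 475/525]
  75 → locker 6  [load 450/525]
9 storage lockers opened.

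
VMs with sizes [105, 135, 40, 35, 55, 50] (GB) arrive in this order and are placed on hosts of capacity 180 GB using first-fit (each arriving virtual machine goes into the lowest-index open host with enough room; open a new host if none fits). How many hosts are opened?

3

  105 → host 1 (new)  [load 105/180]
  135 → host 2 (new)  [load 135/180]
  40 → host 1  [load 145/180]
  35 → host 1  [load 180/180]
  55 → host 3 (new)  [load 55/180]
  50 → host 3  [load 105/180]
3 hosts opened.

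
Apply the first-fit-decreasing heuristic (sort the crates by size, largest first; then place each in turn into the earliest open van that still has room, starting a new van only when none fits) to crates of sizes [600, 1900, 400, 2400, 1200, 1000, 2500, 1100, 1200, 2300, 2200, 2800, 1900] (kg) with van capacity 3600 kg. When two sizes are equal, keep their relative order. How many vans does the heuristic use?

7

Sorted descending: 2800, 2500, 2400, 2300, 2200, 1900, 1900, 1200, 1200, 1100, 1000, 600, 400.
  2800 → van 1 (new)  [load 2800/3600]
  2500 → van 2 (new)  [load 2500/3600]
  2400 → van 3 (new)  [load 2400/3600]
  2300 → van 4 (new)  [load 2300/3600]
  2200 → van 5 (new)  [load 2200/3600]
  1900 → van 6 (new)  [load 1900/3600]
  1900 → van 7 (new)  [load 1900/3600]
  1200 → van 3  [load 3600/3600]
  1200 → van 4  [load 3500/3600]
  1100 → van 2  [load 3600/3600]
  1000 → van 5  [load 3200/3600]
  600 → van 1  [load 3400/3600]
  400 → van 5  [load 3600/3600]
7 vans opened.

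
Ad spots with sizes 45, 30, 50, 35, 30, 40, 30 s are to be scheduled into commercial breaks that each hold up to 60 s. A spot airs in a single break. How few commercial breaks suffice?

Total = 50 + 45 + 40 + 35 + 30 + 30 + 30 = 260 s.
Lower bound: ⌈260/60⌉ = 5 commercial breaks.
A packing using 6 commercial breaks:
  break 1: 50 = 50
  break 2: 45 = 45
  break 3: 40 = 40
  break 4: 35 = 35
  break 5: 30 + 30 = 60
  break 6: 30 = 30
No arrangement into 5 commercial breaks stays within capacity, so 6 is optimal.

6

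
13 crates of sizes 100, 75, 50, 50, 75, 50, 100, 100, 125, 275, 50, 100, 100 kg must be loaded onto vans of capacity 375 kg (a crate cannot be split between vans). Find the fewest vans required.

Total = 275 + 125 + 100 + 100 + 100 + 100 + 100 + 75 + 75 + 50 + 50 + 50 + 50 = 1250 kg.
Lower bound: ⌈1250/375⌉ = 4 vans.
A packing using 4 vans:
  van 1: 275 + 100 = 375
  van 2: 125 + 100 + 100 + 50 = 375
  van 3: 100 + 100 + 75 + 75 = 350
  van 4: 50 + 50 + 50 = 150
This matches the lower bound, so 4 is optimal.

4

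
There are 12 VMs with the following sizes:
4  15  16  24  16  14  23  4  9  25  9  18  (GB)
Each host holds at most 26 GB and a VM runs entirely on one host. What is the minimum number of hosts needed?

Total = 25 + 24 + 23 + 18 + 16 + 16 + 15 + 14 + 9 + 9 + 4 + 4 = 177 GB.
Lower bound: ⌈177/26⌉ = 7 hosts.
Also, 8 VMs each exceed 13 GB, and no two of those can share a host, so at least 8 hosts are needed.
A packing using 8 hosts:
  host 1: 25 = 25
  host 2: 24 = 24
  host 3: 23 = 23
  host 4: 18 + 4 + 4 = 26
  host 5: 16 + 9 = 25
  host 6: 16 + 9 = 25
  host 7: 15 = 15
  host 8: 14 = 14
This matches the lower bound, so 8 is optimal.

8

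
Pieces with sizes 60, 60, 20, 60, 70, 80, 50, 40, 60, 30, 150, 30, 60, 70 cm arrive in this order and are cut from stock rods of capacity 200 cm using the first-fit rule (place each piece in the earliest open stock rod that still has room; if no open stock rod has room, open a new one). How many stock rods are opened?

5

  60 → stock rod 1 (new)  [load 60/200]
  60 → stock rod 1  [load 120/200]
  20 → stock rod 1  [load 140/200]
  60 → stock rod 1  [load 200/200]
  70 → stock rod 2 (new)  [load 70/200]
  80 → stock rod 2  [load 150/200]
  50 → stock rod 2  [load 200/200]
  40 → stock rod 3 (new)  [load 40/200]
  60 → stock rod 3  [load 100/200]
  30 → stock rod 3  [load 130/200]
  150 → stock rod 4 (new)  [load 150/200]
  30 → stock rod 3  [load 160/200]
  60 → stock rod 5 (new)  [load 60/200]
  70 → stock rod 5  [load 130/200]
5 stock rods opened.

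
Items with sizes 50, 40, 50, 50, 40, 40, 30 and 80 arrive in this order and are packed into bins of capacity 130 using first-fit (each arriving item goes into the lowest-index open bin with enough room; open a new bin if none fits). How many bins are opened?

3

  50 → bin 1 (new)  [load 50/130]
  40 → bin 1  [load 90/130]
  50 → bin 2 (new)  [load 50/130]
  50 → bin 2  [load 100/130]
  40 → bin 1  [load 130/130]
  40 → bin 3 (new)  [load 40/130]
  30 → bin 2  [load 130/130]
  80 → bin 3  [load 120/130]
3 bins opened.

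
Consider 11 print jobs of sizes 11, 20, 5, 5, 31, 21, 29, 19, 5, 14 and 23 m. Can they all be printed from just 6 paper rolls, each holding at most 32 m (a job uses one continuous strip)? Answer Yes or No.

No

Total = 183 m; ⌈183/32⌉ = 6.
The bound of 6 does not rule out 6, but exhaustive search shows no assignment into 6 paper rolls of capacity 32 m exists — the minimum is 7.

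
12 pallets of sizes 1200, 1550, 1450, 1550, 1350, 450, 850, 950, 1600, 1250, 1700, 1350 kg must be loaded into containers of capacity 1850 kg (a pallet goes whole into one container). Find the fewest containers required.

Total = 1700 + 1600 + 1550 + 1550 + 1450 + 1350 + 1350 + 1250 + 1200 + 950 + 850 + 450 = 15250 kg.
Lower bound: ⌈15250/1850⌉ = 9 containers.
Also, 10 pallets each exceed 925 kg, and no two of those can share a container, so at least 10 containers are needed.
A packing using 10 containers:
  container 1: 1700 = 1700
  container 2: 1600 = 1600
  container 3: 1550 = 1550
  container 4: 1550 = 1550
  container 5: 1450 = 1450
  container 6: 1350 + 450 = 1800
  container 7: 1350 = 1350
  container 8: 1250 = 1250
  container 9: 1200 = 1200
  container 10: 950 + 850 = 1800
This matches the lower bound, so 10 is optimal.

10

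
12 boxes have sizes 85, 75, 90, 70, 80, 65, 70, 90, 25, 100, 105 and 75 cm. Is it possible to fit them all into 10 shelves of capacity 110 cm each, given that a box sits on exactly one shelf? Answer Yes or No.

No

Total = 930 cm; ⌈930/110⌉ = 9.
11 boxes each exceed half the capacity and cannot share a shelf, forcing at least 11 shelves.
At least 11 shelves are required, but only 10 are allowed.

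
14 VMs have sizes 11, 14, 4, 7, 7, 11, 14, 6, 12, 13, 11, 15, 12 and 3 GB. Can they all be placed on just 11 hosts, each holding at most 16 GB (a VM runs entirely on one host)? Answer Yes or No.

Yes

A valid assignment using 11 hosts:
  host 1: 15 = 15
  host 2: 14 = 14
  host 3: 14 = 14
  host 4: 13 + 3 = 16
  host 5: 12 + 4 = 16
  host 6: 12 = 12
  host 7: 11 = 11
  host 8: 11 = 11
  host 9: 11 = 11
  host 10: 7 + 7 = 14
  host 11: 6 = 6
Every load is within 16 GB, so 11 hosts suffice.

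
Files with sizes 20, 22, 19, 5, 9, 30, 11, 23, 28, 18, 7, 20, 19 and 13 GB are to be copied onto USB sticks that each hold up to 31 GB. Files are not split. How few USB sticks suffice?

9

Total = 30 + 28 + 23 + 22 + 20 + 20 + 19 + 19 + 18 + 13 + 11 + 9 + 7 + 5 = 244 GB.
Lower bound: ⌈244/31⌉ = 8 USB sticks.
Also, 9 files each exceed 31/2 GB, and no two of those can share a USB stick, so at least 9 USB sticks are needed.
A packing using 9 USB sticks:
  USB stick 1: 30 = 30
  USB stick 2: 28 = 28
  USB stick 3: 23 + 7 = 30
  USB stick 4: 22 + 9 = 31
  USB stick 5: 20 + 11 = 31
  USB stick 6: 20 + 5 = 25
  USB stick 7: 19 = 19
  USB stick 8: 19 = 19
  USB stick 9: 18 + 13 = 31
This matches the lower bound, so 9 is optimal.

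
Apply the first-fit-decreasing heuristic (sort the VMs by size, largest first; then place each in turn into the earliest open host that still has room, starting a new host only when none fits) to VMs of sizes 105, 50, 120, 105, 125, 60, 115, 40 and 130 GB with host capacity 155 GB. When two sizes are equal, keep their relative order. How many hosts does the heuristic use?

Sorted descending: 130, 125, 120, 115, 105, 105, 60, 50, 40.
  130 → host 1 (new)  [load 130/155]
  125 → host 2 (new)  [load 125/155]
  120 → host 3 (new)  [load 120/155]
  115 → host 4 (new)  [load 115/155]
  105 → host 5 (new)  [load 105/155]
  105 → host 6 (new)  [load 105/155]
  60 → host 7 (new)  [load 60/155]
  50 → host 5  [load 155/155]
  40 → host 4  [load 155/155]
7 hosts opened.

7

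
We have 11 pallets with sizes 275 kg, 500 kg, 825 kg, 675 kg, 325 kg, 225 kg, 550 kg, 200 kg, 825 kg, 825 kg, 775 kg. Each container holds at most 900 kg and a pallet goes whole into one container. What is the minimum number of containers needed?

8

Total = 825 + 825 + 825 + 775 + 675 + 550 + 500 + 325 + 275 + 225 + 200 = 6000 kg.
Lower bound: ⌈6000/900⌉ = 7 containers.
A packing using 8 containers:
  container 1: 825 = 825
  container 2: 825 = 825
  container 3: 825 = 825
  container 4: 775 = 775
  container 5: 675 + 225 = 900
  container 6: 550 + 325 = 875
  container 7: 500 + 275 = 775
  container 8: 200 = 200
No arrangement into 7 containers stays within capacity, so 8 is optimal.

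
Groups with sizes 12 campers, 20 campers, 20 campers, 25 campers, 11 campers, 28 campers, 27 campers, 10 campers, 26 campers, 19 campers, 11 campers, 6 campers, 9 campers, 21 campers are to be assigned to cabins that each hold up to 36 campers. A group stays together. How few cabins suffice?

8

Total = 28 + 27 + 26 + 25 + 21 + 20 + 20 + 19 + 12 + 11 + 11 + 10 + 9 + 6 = 245 campers.
Lower bound: ⌈245/36⌉ = 7 cabins.
Also, 8 groups each exceed 18 campers, and no two of those can share a cabin, so at least 8 cabins are needed.
A packing using 8 cabins:
  cabin 1: 28 + 6 = 34
  cabin 2: 27 + 9 = 36
  cabin 3: 26 + 10 = 36
  cabin 4: 25 + 11 = 36
  cabin 5: 21 + 12 = 33
  cabin 6: 20 + 11 = 31
  cabin 7: 20 = 20
  cabin 8: 19 = 19
This matches the lower bound, so 8 is optimal.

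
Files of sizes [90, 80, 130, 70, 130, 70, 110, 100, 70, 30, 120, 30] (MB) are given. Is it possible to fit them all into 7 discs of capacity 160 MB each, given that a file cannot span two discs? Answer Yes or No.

Total = 1030 MB; ⌈1030/160⌉ = 7.
The bound of 7 does not rule out 7, but exhaustive search shows no assignment into 7 discs of capacity 160 MB exists — the minimum is 8.

No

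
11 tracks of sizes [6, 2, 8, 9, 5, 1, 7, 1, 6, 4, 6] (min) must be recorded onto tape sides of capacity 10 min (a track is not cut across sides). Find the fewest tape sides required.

7

Total = 9 + 8 + 7 + 6 + 6 + 6 + 5 + 4 + 2 + 1 + 1 = 55 min.
Lower bound: ⌈55/10⌉ = 6 tape sides.
A packing using 7 tape sides:
  side 1: 9 + 1 = 10
  side 2: 8 + 2 = 10
  side 3: 7 + 1 = 8
  side 4: 6 + 4 = 10
  side 5: 6 = 6
  side 6: 6 = 6
  side 7: 5 = 5
No arrangement into 6 tape sides stays within capacity, so 7 is optimal.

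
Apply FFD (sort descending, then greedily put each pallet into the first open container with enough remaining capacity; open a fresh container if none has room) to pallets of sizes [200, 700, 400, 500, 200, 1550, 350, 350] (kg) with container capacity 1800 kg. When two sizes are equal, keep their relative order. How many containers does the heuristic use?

3

Sorted descending: 1550, 700, 500, 400, 350, 350, 200, 200.
  1550 → container 1 (new)  [load 1550/1800]
  700 → container 2 (new)  [load 700/1800]
  500 → container 2  [load 1200/1800]
  400 → container 2  [load 1600/1800]
  350 → container 3 (new)  [load 350/1800]
  350 → container 3  [load 700/1800]
  200 → container 1  [load 1750/1800]
  200 → container 2  [load 1800/1800]
3 containers opened.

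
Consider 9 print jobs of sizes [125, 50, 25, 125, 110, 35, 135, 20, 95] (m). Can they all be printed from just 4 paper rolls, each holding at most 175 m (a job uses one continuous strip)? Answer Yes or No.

No

Total = 720 m; ⌈720/175⌉ = 5.
At least 5 paper rolls are required, but only 4 are allowed.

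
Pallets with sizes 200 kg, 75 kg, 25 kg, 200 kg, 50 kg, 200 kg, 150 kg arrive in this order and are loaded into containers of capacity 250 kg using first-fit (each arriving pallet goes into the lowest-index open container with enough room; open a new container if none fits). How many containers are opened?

5

  200 → container 1 (new)  [load 200/250]
  75 → container 2 (new)  [load 75/250]
  25 → container 1  [load 225/250]
  200 → container 3 (new)  [load 200/250]
  50 → container 2  [load 125/250]
  200 → container 4 (new)  [load 200/250]
  150 → container 5 (new)  [load 150/250]
5 containers opened.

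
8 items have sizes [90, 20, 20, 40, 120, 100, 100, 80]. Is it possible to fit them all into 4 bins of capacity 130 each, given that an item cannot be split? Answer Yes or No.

Total = 570; ⌈570/130⌉ = 5.
At least 5 bins are required, but only 4 are allowed.

No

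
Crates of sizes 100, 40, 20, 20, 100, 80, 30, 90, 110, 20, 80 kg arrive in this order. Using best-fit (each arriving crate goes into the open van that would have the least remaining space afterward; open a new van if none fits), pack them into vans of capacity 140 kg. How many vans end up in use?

6

  100 → van 1 (new)  [load 100/140]
  40 → van 1  [load 140/140]
  20 → van 2 (new)  [load 20/140]
  20 → van 2  [load 40/140]
  100 → van 2  [load 140/140]
  80 → van 3 (new)  [load 80/140]
  30 → van 3  [load 110/140]
  90 → van 4 (new)  [load 90/140]
  110 → van 5 (new)  [load 110/140]
  20 → van 3  [load 130/140]
  80 → van 6 (new)  [load 80/140]
6 vans opened.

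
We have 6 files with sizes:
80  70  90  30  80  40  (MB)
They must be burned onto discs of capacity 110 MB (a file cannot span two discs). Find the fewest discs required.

4

Total = 90 + 80 + 80 + 70 + 40 + 30 = 390 MB.
Lower bound: ⌈390/110⌉ = 4 discs.
A packing using 4 discs:
  disc 1: 90 = 90
  disc 2: 80 + 30 = 110
  disc 3: 80 = 80
  disc 4: 70 + 40 = 110
This matches the lower bound, so 4 is optimal.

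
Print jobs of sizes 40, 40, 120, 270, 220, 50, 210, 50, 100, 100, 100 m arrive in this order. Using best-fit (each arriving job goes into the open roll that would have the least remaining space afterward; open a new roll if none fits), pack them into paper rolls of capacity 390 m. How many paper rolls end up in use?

4

  40 → roll 1 (new)  [load 40/390]
  40 → roll 1  [load 80/390]
  120 → roll 1  [load 200/390]
  270 → roll 2 (new)  [load 270/390]
  220 → roll 3 (new)  [load 220/390]
  50 → roll 2  [load 320/390]
  210 → roll 4 (new)  [load 210/390]
  50 → roll 2  [load 370/390]
  100 → roll 3  [load 320/390]
  100 → roll 4  [load 310/390]
  100 → roll 1  [load 300/390]
4 paper rolls opened.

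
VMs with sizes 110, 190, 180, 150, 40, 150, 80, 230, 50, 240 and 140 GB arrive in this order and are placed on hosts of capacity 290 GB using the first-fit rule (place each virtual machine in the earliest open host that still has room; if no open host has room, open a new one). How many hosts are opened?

  110 → host 1 (new)  [load 110/290]
  190 → host 2 (new)  [load 190/290]
  180 → host 1  [load 290/290]
  150 → host 3 (new)  [load 150/290]
  40 → host 2  [load 230/290]
  150 → host 4 (new)  [load 150/290]
  80 → host 3  [load 230/290]
  230 → host 5 (new)  [load 230/290]
  50 → host 2  [load 280/290]
  240 → host 6 (new)  [load 240/290]
  140 → host 4  [load 290/290]
6 hosts opened.

6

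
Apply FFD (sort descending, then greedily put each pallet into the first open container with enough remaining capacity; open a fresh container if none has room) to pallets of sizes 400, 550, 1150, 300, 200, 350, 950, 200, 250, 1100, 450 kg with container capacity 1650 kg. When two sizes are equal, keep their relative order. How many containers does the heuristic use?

Sorted descending: 1150, 1100, 950, 550, 450, 400, 350, 300, 250, 200, 200.
  1150 → container 1 (new)  [load 1150/1650]
  1100 → container 2 (new)  [load 1100/1650]
  950 → container 3 (new)  [load 950/1650]
  550 → container 2  [load 1650/1650]
  450 → container 1  [load 1600/1650]
  400 → container 3  [load 1350/1650]
  350 → container 4 (new)  [load 350/1650]
  300 → container 3  [load 1650/1650]
  250 → container 4  [load 600/1650]
  200 → container 4  [load 800/1650]
  200 → container 4  [load 1000/1650]
4 containers opened.

4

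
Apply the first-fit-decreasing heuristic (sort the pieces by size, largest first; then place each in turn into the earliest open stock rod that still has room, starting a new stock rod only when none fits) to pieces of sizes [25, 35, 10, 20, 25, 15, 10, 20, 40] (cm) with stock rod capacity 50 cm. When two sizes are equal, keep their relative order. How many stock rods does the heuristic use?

4

Sorted descending: 40, 35, 25, 25, 20, 20, 15, 10, 10.
  40 → stock rod 1 (new)  [load 40/50]
  35 → stock rod 2 (new)  [load 35/50]
  25 → stock rod 3 (new)  [load 25/50]
  25 → stock rod 3  [load 50/50]
  20 → stock rod 4 (new)  [load 20/50]
  20 → stock rod 4  [load 40/50]
  15 → stock rod 2  [load 50/50]
  10 → stock rod 1  [load 50/50]
  10 → stock rod 4  [load 50/50]
4 stock rods opened.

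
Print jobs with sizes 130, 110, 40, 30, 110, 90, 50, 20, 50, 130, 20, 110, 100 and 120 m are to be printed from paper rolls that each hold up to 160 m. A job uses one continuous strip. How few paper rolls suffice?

8

Total = 130 + 130 + 120 + 110 + 110 + 110 + 100 + 90 + 50 + 50 + 40 + 30 + 20 + 20 = 1110 m.
Lower bound: ⌈1110/160⌉ = 7 paper rolls.
Also, 8 print jobs each exceed 80 m, and no two of those can share a roll, so at least 8 paper rolls are needed.
A packing using 8 paper rolls:
  roll 1: 130 + 30 = 160
  roll 2: 130 + 20 = 150
  roll 3: 120 + 40 = 160
  roll 4: 110 + 50 = 160
  roll 5: 110 + 50 = 160
  roll 6: 110 + 20 = 130
  roll 7: 100 = 100
  roll 8: 90 = 90
This matches the lower bound, so 8 is optimal.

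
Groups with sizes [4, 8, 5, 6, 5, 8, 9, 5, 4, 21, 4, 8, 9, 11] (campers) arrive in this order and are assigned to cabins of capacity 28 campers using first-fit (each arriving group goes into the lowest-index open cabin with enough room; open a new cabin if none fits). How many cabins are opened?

4

  4 → cabin 1 (new)  [load 4/28]
  8 → cabin 1  [load 12/28]
  5 → cabin 1  [load 17/28]
  6 → cabin 1  [load 23/28]
  5 → cabin 1  [load 28/28]
  8 → cabin 2 (new)  [load 8/28]
  9 → cabin 2  [load 17/28]
  5 → cabin 2  [load 22/28]
  4 → cabin 2  [load 26/28]
  21 → cabin 3 (new)  [load 21/28]
  4 → cabin 3  [load 25/28]
  8 → cabin 4 (new)  [load 8/28]
  9 → cabin 4  [load 17/28]
  11 → cabin 4  [load 28/28]
4 cabins opened.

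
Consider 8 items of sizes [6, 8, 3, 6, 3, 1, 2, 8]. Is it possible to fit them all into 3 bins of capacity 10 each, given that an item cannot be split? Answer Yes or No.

Total = 37; ⌈37/10⌉ = 4.
At least 4 bins are required, but only 3 are allowed.

No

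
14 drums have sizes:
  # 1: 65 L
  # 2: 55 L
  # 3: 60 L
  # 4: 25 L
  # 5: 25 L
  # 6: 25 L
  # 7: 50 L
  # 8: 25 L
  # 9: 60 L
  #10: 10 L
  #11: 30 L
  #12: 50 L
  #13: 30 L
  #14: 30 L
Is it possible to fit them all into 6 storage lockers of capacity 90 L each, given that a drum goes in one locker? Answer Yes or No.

No

Total = 540 L; ⌈540/90⌉ = 6.
The bound of 6 does not rule out 6, but exhaustive search shows no assignment into 6 storage lockers of capacity 90 L exists — the minimum is 7.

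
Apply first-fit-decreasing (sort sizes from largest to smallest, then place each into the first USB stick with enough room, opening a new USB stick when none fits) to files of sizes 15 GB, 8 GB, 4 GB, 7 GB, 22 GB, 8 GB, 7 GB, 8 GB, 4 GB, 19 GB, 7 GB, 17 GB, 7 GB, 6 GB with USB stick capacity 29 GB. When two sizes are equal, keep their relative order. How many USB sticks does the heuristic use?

5

Sorted descending: 22, 19, 17, 15, 8, 8, 8, 7, 7, 7, 7, 6, 4, 4.
  22 → USB stick 1 (new)  [load 22/29]
  19 → USB stick 2 (new)  [load 19/29]
  17 → USB stick 3 (new)  [load 17/29]
  15 → USB stick 4 (new)  [load 15/29]
  8 → USB stick 2  [load 27/29]
  8 → USB stick 3  [load 25/29]
  8 → USB stick 4  [load 23/29]
  7 → USB stick 1  [load 29/29]
  7 → USB stick 5 (new)  [load 7/29]
  7 → USB stick 5  [load 14/29]
  7 → USB stick 5  [load 21/29]
  6 → USB stick 4  [load 29/29]
  4 → USB stick 3  [load 29/29]
  4 → USB stick 5  [load 25/29]
5 USB sticks opened.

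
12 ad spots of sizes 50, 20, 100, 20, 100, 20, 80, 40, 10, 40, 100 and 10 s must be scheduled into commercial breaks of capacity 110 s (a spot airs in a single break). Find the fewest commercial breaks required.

Total = 100 + 100 + 100 + 80 + 50 + 40 + 40 + 20 + 20 + 20 + 10 + 10 = 590 s.
Lower bound: ⌈590/110⌉ = 6 commercial breaks.
A packing using 6 commercial breaks:
  break 1: 100 + 10 = 110
  break 2: 100 + 10 = 110
  break 3: 100 = 100
  break 4: 80 + 20 = 100
  break 5: 50 + 40 + 20 = 110
  break 6: 40 + 20 = 60
This matches the lower bound, so 6 is optimal.

6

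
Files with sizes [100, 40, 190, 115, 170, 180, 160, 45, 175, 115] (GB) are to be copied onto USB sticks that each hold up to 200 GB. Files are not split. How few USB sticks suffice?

Total = 190 + 180 + 175 + 170 + 160 + 115 + 115 + 100 + 45 + 40 = 1290 GB.
Lower bound: ⌈1290/200⌉ = 7 USB sticks.
A packing using 8 USB sticks:
  USB stick 1: 190 = 190
  USB stick 2: 180 = 180
  USB stick 3: 175 = 175
  USB stick 4: 170 = 170
  USB stick 5: 160 + 40 = 200
  USB stick 6: 115 + 45 = 160
  USB stick 7: 115 = 115
  USB stick 8: 100 = 100
No arrangement into 7 USB sticks stays within capacity, so 8 is optimal.

8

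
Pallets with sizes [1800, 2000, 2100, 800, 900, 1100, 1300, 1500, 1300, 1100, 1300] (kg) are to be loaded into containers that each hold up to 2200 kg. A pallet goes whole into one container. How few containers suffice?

8

Total = 2100 + 2000 + 1800 + 1500 + 1300 + 1300 + 1300 + 1100 + 1100 + 900 + 800 = 15200 kg.
Lower bound: ⌈15200/2200⌉ = 7 containers.
A packing using 8 containers:
  container 1: 2100 = 2100
  container 2: 2000 = 2000
  container 3: 1800 = 1800
  container 4: 1500 = 1500
  container 5: 1300 + 900 = 2200
  container 6: 1300 + 800 = 2100
  container 7: 1300 = 1300
  container 8: 1100 + 1100 = 2200
No arrangement into 7 containers stays within capacity, so 8 is optimal.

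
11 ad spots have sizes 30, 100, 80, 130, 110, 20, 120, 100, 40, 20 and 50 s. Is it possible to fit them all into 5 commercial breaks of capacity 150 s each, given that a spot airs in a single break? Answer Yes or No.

No

Total = 800 s; ⌈800/150⌉ = 6.
At least 6 commercial breaks are required, but only 5 are allowed.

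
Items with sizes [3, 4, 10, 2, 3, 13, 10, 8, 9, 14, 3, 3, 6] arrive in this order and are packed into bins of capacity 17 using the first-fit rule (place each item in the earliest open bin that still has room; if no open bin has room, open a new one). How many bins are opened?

6

  3 → bin 1 (new)  [load 3/17]
  4 → bin 1  [load 7/17]
  10 → bin 1  [load 17/17]
  2 → bin 2 (new)  [load 2/17]
  3 → bin 2  [load 5/17]
  13 → bin 3 (new)  [load 13/17]
  10 → bin 2  [load 15/17]
  8 → bin 4 (new)  [load 8/17]
  9 → bin 4  [load 17/17]
  14 → bin 5 (new)  [load 14/17]
  3 → bin 3  [load 16/17]
  3 → bin 5  [load 17/17]
  6 → bin 6 (new)  [load 6/17]
6 bins opened.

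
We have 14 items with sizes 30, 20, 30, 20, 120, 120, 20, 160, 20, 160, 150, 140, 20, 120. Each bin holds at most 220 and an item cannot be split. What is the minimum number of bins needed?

7

Total = 160 + 160 + 150 + 140 + 120 + 120 + 120 + 30 + 30 + 20 + 20 + 20 + 20 + 20 = 1130.
Lower bound: ⌈1130/220⌉ = 6 bins.
Also, 7 items each exceed 110, and no two of those can share a bin, so at least 7 bins are needed.
A packing using 7 bins:
  bin 1: 160 + 30 + 30 = 220
  bin 2: 160 + 20 + 20 + 20 = 220
  bin 3: 150 + 20 + 20 = 190
  bin 4: 140 = 140
  bin 5: 120 = 120
  bin 6: 120 = 120
  bin 7: 120 = 120
This matches the lower bound, so 7 is optimal.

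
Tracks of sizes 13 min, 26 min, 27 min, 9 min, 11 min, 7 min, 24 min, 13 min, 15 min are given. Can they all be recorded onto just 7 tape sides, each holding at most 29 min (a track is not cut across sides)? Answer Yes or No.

Yes

A valid assignment using 6 tape sides:
  side 1: 27 = 27
  side 2: 26 = 26
  side 3: 24 = 24
  side 4: 15 + 13 = 28
  side 5: 13 + 11 = 24
  side 6: 9 + 7 = 16
That uses only 6 ≤ 7, so 7 tape sides are enough.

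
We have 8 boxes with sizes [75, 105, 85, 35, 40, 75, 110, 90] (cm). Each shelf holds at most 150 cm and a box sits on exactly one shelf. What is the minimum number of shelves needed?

Total = 110 + 105 + 90 + 85 + 75 + 75 + 40 + 35 = 615 cm.
Lower bound: ⌈615/150⌉ = 5 shelves.
A packing using 5 shelves:
  shelf 1: 110 + 40 = 150
  shelf 2: 105 + 35 = 140
  shelf 3: 90 = 90
  shelf 4: 85 = 85
  shelf 5: 75 + 75 = 150
This matches the lower bound, so 5 is optimal.

5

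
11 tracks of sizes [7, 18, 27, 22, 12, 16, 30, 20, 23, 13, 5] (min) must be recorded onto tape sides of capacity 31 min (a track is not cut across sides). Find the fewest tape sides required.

7

Total = 30 + 27 + 23 + 22 + 20 + 18 + 16 + 13 + 12 + 7 + 5 = 193 min.
Lower bound: ⌈193/31⌉ = 7 tape sides.
A packing using 7 tape sides:
  side 1: 30 = 30
  side 2: 27 = 27
  side 3: 23 + 7 = 30
  side 4: 22 + 5 = 27
  side 5: 20 = 20
  side 6: 18 + 13 = 31
  side 7: 16 + 12 = 28
This matches the lower bound, so 7 is optimal.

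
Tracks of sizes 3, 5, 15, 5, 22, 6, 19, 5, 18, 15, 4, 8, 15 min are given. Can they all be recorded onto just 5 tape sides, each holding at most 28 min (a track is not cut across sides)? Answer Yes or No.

No

Total = 140 min; ⌈140/28⌉ = 5.
6 tracks each exceed half the capacity and cannot share a side, forcing at least 6 tape sides.
At least 6 tape sides are required, but only 5 are allowed.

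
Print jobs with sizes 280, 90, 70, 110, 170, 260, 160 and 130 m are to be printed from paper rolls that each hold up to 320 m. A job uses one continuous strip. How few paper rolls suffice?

5

Total = 280 + 260 + 170 + 160 + 130 + 110 + 90 + 70 = 1270 m.
Lower bound: ⌈1270/320⌉ = 4 paper rolls.
A packing using 5 paper rolls:
  roll 1: 280 = 280
  roll 2: 260 = 260
  roll 3: 170 + 130 = 300
  roll 4: 160 + 110 = 270
  roll 5: 90 + 70 = 160
No arrangement into 4 paper rolls stays within capacity, so 5 is optimal.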